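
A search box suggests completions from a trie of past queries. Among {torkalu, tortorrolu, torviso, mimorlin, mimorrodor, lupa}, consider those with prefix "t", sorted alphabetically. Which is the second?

tortorrolu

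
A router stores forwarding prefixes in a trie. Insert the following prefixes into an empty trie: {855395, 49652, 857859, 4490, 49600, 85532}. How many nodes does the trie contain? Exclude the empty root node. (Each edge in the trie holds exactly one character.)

21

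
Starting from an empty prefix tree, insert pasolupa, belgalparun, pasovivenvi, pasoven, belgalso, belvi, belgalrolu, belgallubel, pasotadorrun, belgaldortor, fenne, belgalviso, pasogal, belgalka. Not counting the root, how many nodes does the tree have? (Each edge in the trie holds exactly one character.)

69

Trace insertions, counting only characters that open a new branch:
  "pasolupa" → 8 new (p, a, s, o, l, u, p, a)
  "belgalparun" → 11 new (b, e, l, g, a, l, p, a, r, u, n)
  "pasovivenvi" → prefix "paso" already present; 7 new (v, i, v, e, n, v, i)
  "pasoven" → prefix "pasov" already present; 2 new (e, n)
  "belgalso" → prefix "belgal" already present; 2 new (s, o)
  "belvi" → prefix "bel" already present; 2 new (v, i)
  "belgalrolu" → prefix "belgal" already present; 4 new (r, o, l, u)
  "belgallubel" → prefix "belgal" already present; 5 new (l, u, b, e, l)
  "pasotadorrun" → prefix "paso" already present; 8 new (t, a, d, o, r, r, u, n)
  "belgaldortor" → prefix "belgal" already present; 6 new (d, o, r, t, o, r)
  "fenne" → 5 new (f, e, n, n, e)
  "belgalviso" → prefix "belgal" already present; 4 new (v, i, s, o)
  "pasogal" → prefix "paso" already present; 3 new (g, a, l)
  "belgalka" → prefix "belgal" already present; 2 new (k, a)
Total nodes = 8 + 11 + 7 + 2 + 2 + 2 + 4 + 5 + 8 + 6 + 5 + 4 + 3 + 2 = 69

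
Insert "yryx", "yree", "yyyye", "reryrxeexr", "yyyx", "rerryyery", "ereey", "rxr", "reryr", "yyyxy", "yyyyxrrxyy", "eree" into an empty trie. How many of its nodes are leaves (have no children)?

9

Leaves are exactly the stored words that no other stored word extends.
Those words: "ereey", "rerryyery", "reryrxeexr", "rxr", "yree", "yryx", "yyyxy", "yyyye", "yyyyxrrxyy"
Leaf count: 9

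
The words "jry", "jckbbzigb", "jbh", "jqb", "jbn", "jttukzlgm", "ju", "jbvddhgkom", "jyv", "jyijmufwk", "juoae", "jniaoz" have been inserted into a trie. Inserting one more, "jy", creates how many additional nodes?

0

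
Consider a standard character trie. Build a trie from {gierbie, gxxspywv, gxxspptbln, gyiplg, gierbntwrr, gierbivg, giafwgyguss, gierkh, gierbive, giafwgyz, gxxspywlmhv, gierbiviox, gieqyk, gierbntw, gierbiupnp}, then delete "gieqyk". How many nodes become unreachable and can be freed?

3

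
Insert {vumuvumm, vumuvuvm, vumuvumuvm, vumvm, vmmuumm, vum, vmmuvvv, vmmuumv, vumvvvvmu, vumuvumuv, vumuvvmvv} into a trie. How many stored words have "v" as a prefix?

Traverse to the node for "v", then collect every word in that subtree.
Matches: "vmmuumm", "vmmuumv", "vmmuvvv", "vum", "vumuvumm", "vumuvumuv", "vumuvumuvm", "vumuvuvm", "vumuvvmvv", "vumvm", "vumvvvvmu"
Count: 11

11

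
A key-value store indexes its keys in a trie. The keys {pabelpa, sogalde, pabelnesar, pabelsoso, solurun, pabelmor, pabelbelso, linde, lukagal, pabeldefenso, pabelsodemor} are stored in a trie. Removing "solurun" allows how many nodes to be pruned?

After clearing the end-marker at "solurun", prune upward until reaching a node still needed by another word.
The suffix "lurun" (5 nodes) is used only by "solurun"; the node for "so" still has the child "g", so pruning stops there.
Nodes removed: 5

5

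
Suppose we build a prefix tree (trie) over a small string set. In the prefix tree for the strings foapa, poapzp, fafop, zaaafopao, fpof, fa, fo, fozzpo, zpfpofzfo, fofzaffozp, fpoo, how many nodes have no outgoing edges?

A leaf is a node with no children — equivalently, the end of a word that is not a proper prefix of any other stored word.
Those words: "fafop", "foapa", "fofzaffozp", "fozzpo", "fpof", "fpoo", "poapzp", "zaaafopao", "zpfpofzfo"
Leaf count: 9

9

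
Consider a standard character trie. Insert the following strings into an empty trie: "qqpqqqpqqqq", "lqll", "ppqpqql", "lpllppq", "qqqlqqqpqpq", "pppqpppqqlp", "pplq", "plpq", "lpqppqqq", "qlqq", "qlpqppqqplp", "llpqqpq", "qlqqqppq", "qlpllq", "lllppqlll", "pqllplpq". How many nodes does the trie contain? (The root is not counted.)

96

Count nodes per top-level branch (shared prefixes stored once):
  'l'-branch (lllppqlll, llpqqpq, lpllppq, lpqppqqq, lqll): 29 nodes
  'p'-branch (plpq, pplq, pppqpppqqlp, ppqpqql, pqllplpq): 28 nodes
  'q'-branch (qlpllq, qlpqppqqplp, qlqq, qlqqqppq, qqpqqqpqqqq, qqqlqqqpqpq): 39 nodes
Sum: 96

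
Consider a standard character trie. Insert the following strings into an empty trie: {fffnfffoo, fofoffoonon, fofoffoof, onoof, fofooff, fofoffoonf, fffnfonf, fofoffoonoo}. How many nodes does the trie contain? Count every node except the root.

Count nodes per top-level branch (shared prefixes stored once):
  'f'-branch (fffnfffoo, fffnfonf, fofoffoof, fofoffoonf, fofoffoonon, fofoffoonoo, fofooff): 28 nodes
  'o'-branch (onoof): 5 nodes
Sum: 33

33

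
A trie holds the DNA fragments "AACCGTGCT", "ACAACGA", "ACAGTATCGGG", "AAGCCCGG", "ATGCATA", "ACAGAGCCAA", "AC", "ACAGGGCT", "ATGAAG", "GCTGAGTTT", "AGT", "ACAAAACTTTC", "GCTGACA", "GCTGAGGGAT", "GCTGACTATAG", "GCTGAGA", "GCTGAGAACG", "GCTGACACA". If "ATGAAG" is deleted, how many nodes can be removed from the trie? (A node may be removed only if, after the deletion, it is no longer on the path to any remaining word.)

3

A node on "ATGAAG"'s path can go only if nothing else ends at it or branches off below it.
The suffix "AAG" (3 nodes) is used only by "ATGAAG"; the node for "ATG" still has the child "C", so pruning stops there.
Nodes removed: 3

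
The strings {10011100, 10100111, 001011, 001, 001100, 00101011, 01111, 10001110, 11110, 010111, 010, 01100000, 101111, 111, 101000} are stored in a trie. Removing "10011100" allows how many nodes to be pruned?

Walk "10011100" from the leaf back toward the root, removing each node that no remaining word uses.
The suffix "11100" (5 nodes) is used only by "10011100"; the node for "100" still has the child "0", so pruning stops there.
Nodes removed: 5

5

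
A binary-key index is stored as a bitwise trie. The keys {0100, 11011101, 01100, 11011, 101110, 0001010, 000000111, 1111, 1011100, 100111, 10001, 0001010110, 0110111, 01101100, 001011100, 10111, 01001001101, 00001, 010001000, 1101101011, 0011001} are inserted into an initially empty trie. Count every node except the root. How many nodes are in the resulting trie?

78

Count nodes per top-level branch (shared prefixes stored once):
  '0'-branch (000000111, 00001, 0001010, 0001010110, 001011100, 0011001, 0100, 010001000, 01001001101, 01100, 01101100, 0110111): 51 nodes
  '1'-branch (10001, 100111, 10111, 101110, 1011100, 11011, 1101101011, 11011101, 1111): 27 nodes
Sum: 78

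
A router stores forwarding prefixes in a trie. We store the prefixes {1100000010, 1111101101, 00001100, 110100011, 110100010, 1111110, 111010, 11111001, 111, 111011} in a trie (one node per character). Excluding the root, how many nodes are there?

Trace insertions, counting only characters that open a new branch:
  "1100000010" → 10 new (1, 1, 0, 0, 0, 0, 0, 0, 1, 0)
  "1111101101" → prefix "11" already present; 8 new (1, 1, 1, 0, 1, 1, 0, 1)
  "00001100" → 8 new (0, 0, 0, 0, 1, 1, 0, 0)
  "110100011" → prefix "110" already present; 6 new (1, 0, 0, 0, 1, 1)
  "110100010" → prefix "11010001" already present; 1 new (0)
  "1111110" → prefix "11111" already present; 2 new (1, 0)
  "111010" → prefix "111" already present; 3 new (0, 1, 0)
  "11111001" → prefix "111110" already present; 2 new (0, 1)
  "111" → prefix "111" already present; 0 new (none)
  "111011" → prefix "11101" already present; 1 new (1)
Total nodes = 10 + 8 + 8 + 6 + 1 + 2 + 3 + 2 + 0 + 1 = 41

41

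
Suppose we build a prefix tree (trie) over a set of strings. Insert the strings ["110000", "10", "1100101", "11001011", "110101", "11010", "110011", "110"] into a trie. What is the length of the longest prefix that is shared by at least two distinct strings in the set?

7

Look for the deepest trie node that still has at least two words in its subtree.
"1100101" and "11001011" agree on "1100101" (7 characters) before diverging; nothing deeper is shared.
Longest shared-prefix length: 7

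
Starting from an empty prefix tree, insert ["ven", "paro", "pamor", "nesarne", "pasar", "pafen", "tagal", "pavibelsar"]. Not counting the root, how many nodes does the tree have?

36

For each word, the new-node count is its length minus the longest prefix already in the trie:
  "ven" → 3 new (v, e, n)
  "paro" → 4 new (p, a, r, o)
  "pamor" → prefix "pa" already present; 3 new (m, o, r)
  "nesarne" → 7 new (n, e, s, a, r, n, e)
  "pasar" → prefix "pa" already present; 3 new (s, a, r)
  "pafen" → prefix "pa" already present; 3 new (f, e, n)
  "tagal" → 5 new (t, a, g, a, l)
  "pavibelsar" → prefix "pa" already present; 8 new (v, i, b, e, l, s, a, r)
Total nodes = 3 + 4 + 3 + 7 + 3 + 3 + 5 + 8 = 36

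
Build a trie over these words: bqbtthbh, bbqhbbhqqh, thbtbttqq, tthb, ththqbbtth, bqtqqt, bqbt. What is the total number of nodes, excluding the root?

41

Count nodes per top-level branch (shared prefixes stored once):
  'b'-branch (bbqhbbhqqh, bqbt, bqbtthbh, bqtqqt): 21 nodes
  't'-branch (thbtbttqq, ththqbbtth, tthb): 20 nodes
Sum: 41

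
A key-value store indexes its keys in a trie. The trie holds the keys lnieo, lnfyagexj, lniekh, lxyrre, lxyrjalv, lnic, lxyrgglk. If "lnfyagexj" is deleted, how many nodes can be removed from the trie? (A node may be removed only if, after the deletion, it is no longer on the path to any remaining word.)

7

After clearing the end-marker at "lnfyagexj", prune upward until reaching a node still needed by another word.
The suffix "fyagexj" (7 nodes) is used only by "lnfyagexj"; the node for "ln" still has the child "i", so pruning stops there.
Nodes removed: 7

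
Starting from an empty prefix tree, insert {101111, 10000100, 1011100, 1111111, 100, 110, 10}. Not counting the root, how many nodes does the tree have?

Count nodes per top-level branch (shared prefixes stored once):
  '1'-branch (10, 100, 10000100, 1011100, 101111, 110, 1111111): 21 nodes
Sum: 21

21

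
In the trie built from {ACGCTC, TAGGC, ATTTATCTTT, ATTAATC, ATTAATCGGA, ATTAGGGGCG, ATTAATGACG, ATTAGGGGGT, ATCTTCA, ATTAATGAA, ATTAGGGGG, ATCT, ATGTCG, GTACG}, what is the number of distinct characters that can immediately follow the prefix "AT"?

3

The children of the "AT" node are the distinct next characters among strings starting with "AT".
Distinct next characters after "AT": C, G, T.
That node has 3 child edges.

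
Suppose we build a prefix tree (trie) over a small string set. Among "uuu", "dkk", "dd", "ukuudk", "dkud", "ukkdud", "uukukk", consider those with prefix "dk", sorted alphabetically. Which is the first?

dkk

DFS of the "dk" subtree visits, in order: "dkk", "dkud"
Position 1: dkk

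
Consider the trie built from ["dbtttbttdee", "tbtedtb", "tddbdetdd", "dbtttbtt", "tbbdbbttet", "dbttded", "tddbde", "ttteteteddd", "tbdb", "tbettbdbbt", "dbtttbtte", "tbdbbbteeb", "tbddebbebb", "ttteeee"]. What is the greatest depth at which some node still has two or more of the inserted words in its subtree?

Equivalently: take the maximum, over all pairs, of their longest common prefix length.
"dbtttbtt" and "dbtttbttdee" agree on "dbtttbtt" (8 characters) before diverging; nothing deeper is shared.
Longest shared-prefix length: 8

8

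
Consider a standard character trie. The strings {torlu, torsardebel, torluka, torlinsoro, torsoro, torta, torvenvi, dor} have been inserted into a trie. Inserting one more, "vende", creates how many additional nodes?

Nothing in the trie begins with "v"; the whole of "vende" is new.
5 − 0 = 5 new nodes.

5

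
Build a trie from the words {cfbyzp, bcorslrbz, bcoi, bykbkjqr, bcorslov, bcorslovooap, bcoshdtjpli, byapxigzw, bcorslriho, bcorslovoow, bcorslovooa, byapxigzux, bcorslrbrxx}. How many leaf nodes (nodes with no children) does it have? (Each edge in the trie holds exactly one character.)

11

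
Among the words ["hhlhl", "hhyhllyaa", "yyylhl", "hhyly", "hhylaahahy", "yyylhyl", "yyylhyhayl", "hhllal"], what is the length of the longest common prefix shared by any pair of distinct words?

6

Look for the deepest trie node that still has at least two words in its subtree.
"yyylhyhayl" and "yyylhyl" agree on "yyylhy" (6 characters) before diverging; nothing deeper is shared.
Longest shared-prefix length: 6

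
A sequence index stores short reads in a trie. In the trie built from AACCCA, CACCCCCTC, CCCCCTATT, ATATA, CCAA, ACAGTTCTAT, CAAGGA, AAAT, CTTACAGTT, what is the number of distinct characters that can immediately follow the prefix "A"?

Walk "A" from the root, arriving at one node.
Characters that immediately follow "A" among the stored strings: {A, C, T}.
That node has 3 child edges.

3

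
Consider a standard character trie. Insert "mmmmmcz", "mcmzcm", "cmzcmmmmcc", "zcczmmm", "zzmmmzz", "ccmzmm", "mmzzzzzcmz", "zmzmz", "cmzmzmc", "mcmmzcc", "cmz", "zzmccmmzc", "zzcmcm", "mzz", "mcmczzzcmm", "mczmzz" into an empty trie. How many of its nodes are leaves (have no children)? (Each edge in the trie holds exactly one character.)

15

Leaves are exactly the stored words that no other stored word extends.
Those words: "ccmzmm", "cmzcmmmmcc", "cmzmzmc", "mcmczzzcmm", "mcmmzcc", "mcmzcm", "mczmzz", "mmmmmcz", "mmzzzzzcmz", "mzz", "zcczmmm", "zmzmz", "zzcmcm", "zzmccmmzc", "zzmmmzz"
Leaf count: 15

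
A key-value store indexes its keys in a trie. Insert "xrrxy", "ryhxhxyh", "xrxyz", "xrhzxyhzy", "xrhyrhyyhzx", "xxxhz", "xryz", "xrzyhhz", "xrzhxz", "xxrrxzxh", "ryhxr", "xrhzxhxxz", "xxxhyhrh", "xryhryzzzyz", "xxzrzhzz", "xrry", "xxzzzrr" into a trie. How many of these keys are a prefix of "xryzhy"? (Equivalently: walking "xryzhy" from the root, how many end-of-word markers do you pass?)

Traverse "xryzhy" character by character; count nodes along the way that are marked as word ends.
Prefixes of the query that are stored words: "xryz"
Count: 1

1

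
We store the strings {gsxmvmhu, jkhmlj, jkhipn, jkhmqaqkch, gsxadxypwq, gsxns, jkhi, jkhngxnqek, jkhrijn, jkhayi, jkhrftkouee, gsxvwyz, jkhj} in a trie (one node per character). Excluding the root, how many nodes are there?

58

Trace insertions, counting only characters that open a new branch:
  "gsxmvmhu" → 8 new (g, s, x, m, v, m, h, u)
  "jkhmlj" → 6 new (j, k, h, m, l, j)
  "jkhipn" → prefix "jkh" already present; 3 new (i, p, n)
  "jkhmqaqkch" → prefix "jkhm" already present; 6 new (q, a, q, k, c, h)
  "gsxadxypwq" → prefix "gsx" already present; 7 new (a, d, x, y, p, w, q)
  "gsxns" → prefix "gsx" already present; 2 new (n, s)
  "jkhi" → prefix "jkhi" already present; 0 new (none)
  "jkhngxnqek" → prefix "jkh" already present; 7 new (n, g, x, n, q, e, k)
  "jkhrijn" → prefix "jkh" already present; 4 new (r, i, j, n)
  "jkhayi" → prefix "jkh" already present; 3 new (a, y, i)
  "jkhrftkouee" → prefix "jkhr" already present; 7 new (f, t, k, o, u, e, e)
  "gsxvwyz" → prefix "gsx" already present; 4 new (v, w, y, z)
  "jkhj" → prefix "jkh" already present; 1 new (j)
Total nodes = 8 + 6 + 3 + 6 + 7 + 2 + 0 + 7 + 4 + 3 + 7 + 4 + 1 = 58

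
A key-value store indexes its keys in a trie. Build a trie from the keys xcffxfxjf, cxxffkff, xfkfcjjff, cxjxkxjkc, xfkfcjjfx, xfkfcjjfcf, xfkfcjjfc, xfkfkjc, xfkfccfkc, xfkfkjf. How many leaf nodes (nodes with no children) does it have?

Leaves are exactly the stored words that no other stored word extends.
Those words: "cxjxkxjkc", "cxxffkff", "xcffxfxjf", "xfkfccfkc", "xfkfcjjfcf", "xfkfcjjff", "xfkfcjjfx", "xfkfkjc", "xfkfkjf"
Leaf count: 9

9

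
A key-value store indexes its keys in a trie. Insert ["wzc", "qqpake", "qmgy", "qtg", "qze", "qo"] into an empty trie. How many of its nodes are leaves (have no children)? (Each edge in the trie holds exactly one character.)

6

A leaf is a node with no children — equivalently, the end of a word that is not a proper prefix of any other stored word.
Those words: "qmgy", "qo", "qqpake", "qtg", "qze", "wzc"
Leaf count: 6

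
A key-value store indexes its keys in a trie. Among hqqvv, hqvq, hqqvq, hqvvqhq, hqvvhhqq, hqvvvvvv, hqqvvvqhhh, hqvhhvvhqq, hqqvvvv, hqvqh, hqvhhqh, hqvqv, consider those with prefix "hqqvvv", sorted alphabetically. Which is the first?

Words with prefix "hqqvvv", in lexicographic order: "hqqvvvqhhh", "hqqvvvv"
Position 1: hqqvvvqhhh

hqqvvvqhhh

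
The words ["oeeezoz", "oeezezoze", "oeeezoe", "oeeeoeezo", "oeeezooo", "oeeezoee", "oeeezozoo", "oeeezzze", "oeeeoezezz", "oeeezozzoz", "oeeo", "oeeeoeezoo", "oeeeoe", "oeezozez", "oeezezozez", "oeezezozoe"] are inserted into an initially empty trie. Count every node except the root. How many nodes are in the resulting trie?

43

Count nodes per top-level branch (shared prefixes stored once):
  'o'-branch (oeeeoe, oeeeoeezo, oeeeoeezoo, oeeeoezezz, oeeezoe, oeeezoee, oeeezooo, oeeezoz, oeeezozoo, oeeezozzoz, oeeezzze, oeeo, oeezezoze, oeezezozez, oeezezozoe, oeezozez): 43 nodes
Sum: 43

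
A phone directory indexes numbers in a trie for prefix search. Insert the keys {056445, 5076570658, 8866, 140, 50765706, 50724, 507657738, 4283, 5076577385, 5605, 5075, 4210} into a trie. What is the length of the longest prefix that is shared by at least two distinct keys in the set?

9

Equivalently: take the maximum, over all pairs, of their longest common prefix length.
"507657738" and "5076577385" agree on "507657738" (9 characters) before diverging; nothing deeper is shared.
Longest shared-prefix length: 9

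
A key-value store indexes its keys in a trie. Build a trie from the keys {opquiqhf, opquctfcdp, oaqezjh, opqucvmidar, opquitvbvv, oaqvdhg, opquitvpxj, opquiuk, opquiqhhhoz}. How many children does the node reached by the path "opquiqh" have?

Follow the path "opquiqh" to its node, then look at its outgoing edges.
Distinct next characters after "opquiqh": f, h.
That node has 2 child edges.

2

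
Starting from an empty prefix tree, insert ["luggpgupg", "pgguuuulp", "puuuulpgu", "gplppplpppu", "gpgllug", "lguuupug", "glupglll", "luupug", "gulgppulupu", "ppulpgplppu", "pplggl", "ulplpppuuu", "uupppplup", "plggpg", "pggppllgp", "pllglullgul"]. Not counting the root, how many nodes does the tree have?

For each word, the new-node count is its length minus the longest prefix already in the trie:
  "luggpgupg" → 9 new (l, u, g, g, p, g, u, p, g)
  "pgguuuulp" → 9 new (p, g, g, u, u, u, u, l, p)
  "puuuulpgu" → prefix "p" already present; 8 new (u, u, u, u, l, p, g, u)
  "gplppplpppu" → 11 new (g, p, l, p, p, p, l, p, p, p, u)
  "gpgllug" → prefix "gp" already present; 5 new (g, l, l, u, g)
  "lguuupug" → prefix "l" already present; 7 new (g, u, u, u, p, u, g)
  "glupglll" → prefix "g" already present; 7 new (l, u, p, g, l, l, l)
  "luupug" → prefix "lu" already present; 4 new (u, p, u, g)
  "gulgppulupu" → prefix "g" already present; 10 new (u, l, g, p, p, u, l, u, p, u)
  "ppulpgplppu" → prefix "p" already present; 10 new (p, u, l, p, g, p, l, p, p, u)
  "pplggl" → prefix "pp" already present; 4 new (l, g, g, l)
  "ulplpppuuu" → 10 new (u, l, p, l, p, p, p, u, u, u)
  "uupppplup" → prefix "u" already present; 8 new (u, p, p, p, p, l, u, p)
  "plggpg" → prefix "p" already present; 5 new (l, g, g, p, g)
  "pggppllgp" → prefix "pgg" already present; 6 new (p, p, l, l, g, p)
  "pllglullgul" → prefix "pl" already present; 9 new (l, g, l, u, l, l, g, u, l)
Total nodes = 9 + 9 + 8 + 11 + 5 + 7 + 7 + 4 + 10 + 10 + 4 + 10 + 8 + 5 + 6 + 9 = 122

122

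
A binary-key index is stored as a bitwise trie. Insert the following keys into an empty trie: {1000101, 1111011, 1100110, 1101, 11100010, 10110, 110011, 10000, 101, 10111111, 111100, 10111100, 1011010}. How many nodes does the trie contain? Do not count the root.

37

Insert word by word; a character creates a node only if that edge doesn't already exist:
  "1000101" → 7 new (1, 0, 0, 0, 1, 0, 1)
  "1111011" → prefix "1" already present; 6 new (1, 1, 1, 0, 1, 1)
  "1100110" → prefix "11" already present; 5 new (0, 0, 1, 1, 0)
  "1101" → prefix "110" already present; 1 new (1)
  "11100010" → prefix "111" already present; 5 new (0, 0, 0, 1, 0)
  "10110" → prefix "10" already present; 3 new (1, 1, 0)
  "110011" → prefix "110011" already present; 0 new (none)
  "10000" → prefix "1000" already present; 1 new (0)
  "101" → prefix "101" already present; 0 new (none)
  "10111111" → prefix "1011" already present; 4 new (1, 1, 1, 1)
  "111100" → prefix "11110" already present; 1 new (0)
  "10111100" → prefix "101111" already present; 2 new (0, 0)
  "1011010" → prefix "10110" already present; 2 new (1, 0)
Total nodes = 7 + 6 + 5 + 1 + 5 + 3 + 0 + 1 + 0 + 4 + 1 + 2 + 2 = 37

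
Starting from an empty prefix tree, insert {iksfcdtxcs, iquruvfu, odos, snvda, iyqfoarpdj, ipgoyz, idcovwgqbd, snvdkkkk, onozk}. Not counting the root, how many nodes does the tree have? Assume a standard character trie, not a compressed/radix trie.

Count nodes per top-level branch (shared prefixes stored once):
  'i'-branch (idcovwgqbd, iksfcdtxcs, ipgoyz, iquruvfu, iyqfoarpdj): 40 nodes
  'o'-branch (odos, onozk): 8 nodes
  's'-branch (snvda, snvdkkkk): 9 nodes
Sum: 57

57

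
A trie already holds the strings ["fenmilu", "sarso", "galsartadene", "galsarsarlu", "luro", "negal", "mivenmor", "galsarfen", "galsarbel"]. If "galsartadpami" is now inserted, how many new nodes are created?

4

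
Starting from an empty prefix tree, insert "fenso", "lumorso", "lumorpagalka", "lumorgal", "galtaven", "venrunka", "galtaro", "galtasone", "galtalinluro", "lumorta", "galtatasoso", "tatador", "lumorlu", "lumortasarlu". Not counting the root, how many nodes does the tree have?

73

For each word, the new-node count is its length minus the longest prefix already in the trie:
  "fenso" → 5 new (f, e, n, s, o)
  "lumorso" → 7 new (l, u, m, o, r, s, o)
  "lumorpagalka" → prefix "lumor" already present; 7 new (p, a, g, a, l, k, a)
  "lumorgal" → prefix "lumor" already present; 3 new (g, a, l)
  "galtaven" → 8 new (g, a, l, t, a, v, e, n)
  "venrunka" → 8 new (v, e, n, r, u, n, k, a)
  "galtaro" → prefix "galta" already present; 2 new (r, o)
  "galtasone" → prefix "galta" already present; 4 new (s, o, n, e)
  "galtalinluro" → prefix "galta" already present; 7 new (l, i, n, l, u, r, o)
  "lumorta" → prefix "lumor" already present; 2 new (t, a)
  "galtatasoso" → prefix "galta" already present; 6 new (t, a, s, o, s, o)
  "tatador" → 7 new (t, a, t, a, d, o, r)
  "lumorlu" → prefix "lumor" already present; 2 new (l, u)
  "lumortasarlu" → prefix "lumorta" already present; 5 new (s, a, r, l, u)
Total nodes = 5 + 7 + 7 + 3 + 8 + 8 + 2 + 4 + 7 + 2 + 6 + 7 + 2 + 5 = 73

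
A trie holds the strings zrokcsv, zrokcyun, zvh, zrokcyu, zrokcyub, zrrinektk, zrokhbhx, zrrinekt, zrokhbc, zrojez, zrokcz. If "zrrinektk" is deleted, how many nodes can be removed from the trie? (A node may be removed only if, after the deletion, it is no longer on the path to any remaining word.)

After clearing the end-marker at "zrrinektk", prune upward until reaching a node still needed by another word.
The suffix "k" (1 node) is used only by "zrrinektk"; "zrrinekt" is itself a stored word, so pruning stops there.
Nodes removed: 1

1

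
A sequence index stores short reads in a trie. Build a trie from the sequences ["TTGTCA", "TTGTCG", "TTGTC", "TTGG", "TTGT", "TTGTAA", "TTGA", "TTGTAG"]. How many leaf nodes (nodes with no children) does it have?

Leaves are exactly the stored words that no other stored word extends.
Those words: "TTGA", "TTGG", "TTGTAA", "TTGTAG", "TTGTCA", "TTGTCG"
Leaf count: 6

6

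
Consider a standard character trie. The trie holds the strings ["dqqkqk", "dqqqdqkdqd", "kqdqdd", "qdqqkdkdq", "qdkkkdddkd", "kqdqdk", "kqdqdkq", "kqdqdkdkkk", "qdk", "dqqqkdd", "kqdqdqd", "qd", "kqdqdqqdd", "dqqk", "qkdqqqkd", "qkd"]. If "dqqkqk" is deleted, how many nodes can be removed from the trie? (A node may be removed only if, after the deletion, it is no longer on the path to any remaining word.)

2

Walk "dqqkqk" from the leaf back toward the root, removing each node that no remaining word uses.
The suffix "qk" (2 nodes) is used only by "dqqkqk"; "dqqk" is itself a stored word, so pruning stops there.
Nodes removed: 2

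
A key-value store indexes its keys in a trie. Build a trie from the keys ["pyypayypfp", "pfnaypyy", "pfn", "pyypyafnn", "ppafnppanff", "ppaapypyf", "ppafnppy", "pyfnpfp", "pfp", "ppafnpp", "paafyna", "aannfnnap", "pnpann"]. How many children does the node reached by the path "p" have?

5

Walk "p" from the root, arriving at one node.
Distinct next characters after "p": a, f, n, p, y.
That node has 5 child edges.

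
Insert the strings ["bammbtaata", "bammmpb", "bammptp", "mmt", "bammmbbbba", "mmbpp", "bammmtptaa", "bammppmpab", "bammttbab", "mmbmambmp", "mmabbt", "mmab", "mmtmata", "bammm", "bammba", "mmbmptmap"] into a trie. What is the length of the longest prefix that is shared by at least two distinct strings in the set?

The deepest shared node is where two words last agree before diverging.
"bammba" and "bammbtaata" agree on "bammb" (5 characters) before diverging; nothing deeper is shared.
Longest shared-prefix length: 5

5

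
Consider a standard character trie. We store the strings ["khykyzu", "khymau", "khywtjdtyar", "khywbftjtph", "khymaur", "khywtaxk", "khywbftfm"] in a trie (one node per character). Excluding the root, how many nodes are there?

31

Count nodes per top-level branch (shared prefixes stored once):
  'k'-branch (khykyzu, khymau, khymaur, khywbftfm, khywbftjtph, khywtaxk, khywtjdtyar): 31 nodes
Sum: 31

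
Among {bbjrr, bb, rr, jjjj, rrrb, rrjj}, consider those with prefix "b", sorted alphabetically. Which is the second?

bbjrr

DFS of the "b" subtree visits, in order: "bb", "bbjrr"
The 2nd is bbjrr.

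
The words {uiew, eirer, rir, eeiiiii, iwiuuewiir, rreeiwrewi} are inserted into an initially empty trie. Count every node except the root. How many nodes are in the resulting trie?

37

Insert word by word; a character creates a node only if that edge doesn't already exist:
  "uiew" → 4 new (u, i, e, w)
  "eirer" → 5 new (e, i, r, e, r)
  "rir" → 3 new (r, i, r)
  "eeiiiii" → prefix "e" already present; 6 new (e, i, i, i, i, i)
  "iwiuuewiir" → 10 new (i, w, i, u, u, e, w, i, i, r)
  "rreeiwrewi" → prefix "r" already present; 9 new (r, e, e, i, w, r, e, w, i)
Total nodes = 4 + 5 + 3 + 6 + 10 + 9 = 37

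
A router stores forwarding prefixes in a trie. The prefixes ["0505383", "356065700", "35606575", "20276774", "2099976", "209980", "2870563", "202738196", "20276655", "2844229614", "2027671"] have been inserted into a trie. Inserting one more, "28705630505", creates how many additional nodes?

4

"2870563" is already a path in the trie; the remaining "0505" must be added.
New nodes needed: |"28705630505"| − 7 = 11 − 7 = 4.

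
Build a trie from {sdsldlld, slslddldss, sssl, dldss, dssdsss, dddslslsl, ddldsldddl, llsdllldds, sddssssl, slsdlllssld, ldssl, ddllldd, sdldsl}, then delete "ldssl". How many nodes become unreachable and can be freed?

4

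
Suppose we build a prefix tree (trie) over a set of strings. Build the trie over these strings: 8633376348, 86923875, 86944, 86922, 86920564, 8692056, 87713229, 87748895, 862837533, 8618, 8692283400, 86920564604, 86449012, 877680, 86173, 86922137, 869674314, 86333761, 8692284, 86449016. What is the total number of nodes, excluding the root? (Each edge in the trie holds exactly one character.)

Trace insertions, counting only characters that open a new branch:
  "8633376348" → 10 new (8, 6, 3, 3, 3, 7, 6, 3, 4, 8)
  "86923875" → prefix "86" already present; 6 new (9, 2, 3, 8, 7, 5)
  "86944" → prefix "869" already present; 2 new (4, 4)
  "86922" → prefix "8692" already present; 1 new (2)
  "86920564" → prefix "8692" already present; 4 new (0, 5, 6, 4)
  "8692056" → prefix "8692056" already present; 0 new (none)
  "87713229" → prefix "8" already present; 7 new (7, 7, 1, 3, 2, 2, 9)
  "87748895" → prefix "877" already present; 5 new (4, 8, 8, 9, 5)
  "862837533" → prefix "86" already present; 7 new (2, 8, 3, 7, 5, 3, 3)
  "8618" → prefix "86" already present; 2 new (1, 8)
  "8692283400" → prefix "86922" already present; 5 new (8, 3, 4, 0, 0)
  "86920564604" → prefix "86920564" already present; 3 new (6, 0, 4)
  "86449012" → prefix "86" already present; 6 new (4, 4, 9, 0, 1, 2)
  "877680" → prefix "877" already present; 3 new (6, 8, 0)
  "86173" → prefix "861" already present; 2 new (7, 3)
  "86922137" → prefix "86922" already present; 3 new (1, 3, 7)
  "869674314" → prefix "869" already present; 6 new (6, 7, 4, 3, 1, 4)
  "86333761" → prefix "8633376" already present; 1 new (1)
  "8692284" → prefix "869228" already present; 1 new (4)
  "86449016" → prefix "8644901" already present; 1 new (6)
Total nodes = 10 + 6 + 2 + 1 + 4 + 0 + 7 + 5 + 7 + 2 + 5 + 3 + 6 + 3 + 2 + 3 + 6 + 1 + 1 + 1 = 75

75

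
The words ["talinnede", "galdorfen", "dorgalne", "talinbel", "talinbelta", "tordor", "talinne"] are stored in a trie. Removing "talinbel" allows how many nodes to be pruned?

After clearing the end-marker at "talinbel", prune upward until reaching a node still needed by another word.
Every node on "talinbel" is still needed (e.g. by "talinbelta"), so nothing is freed.
Nodes removed: 0

0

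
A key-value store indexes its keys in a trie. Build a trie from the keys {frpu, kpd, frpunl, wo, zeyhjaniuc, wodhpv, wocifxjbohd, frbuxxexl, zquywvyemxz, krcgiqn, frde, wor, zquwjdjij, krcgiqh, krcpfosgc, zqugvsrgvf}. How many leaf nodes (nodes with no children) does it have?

14

A leaf is a node with no children — equivalently, the end of a word that is not a proper prefix of any other stored word.
Those words: "frbuxxexl", "frde", "frpunl", "kpd", "krcgiqh", "krcgiqn", "krcpfosgc", "wocifxjbohd", "wodhpv", "wor", "zeyhjaniuc", "zqugvsrgvf", "zquwjdjij", "zquywvyemxz"
Leaf count: 14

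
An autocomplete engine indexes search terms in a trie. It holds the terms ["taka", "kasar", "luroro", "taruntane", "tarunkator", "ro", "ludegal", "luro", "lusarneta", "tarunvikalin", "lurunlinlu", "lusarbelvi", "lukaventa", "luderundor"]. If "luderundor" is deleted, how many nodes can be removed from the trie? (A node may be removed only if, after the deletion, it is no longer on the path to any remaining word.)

After clearing the end-marker at "luderundor", prune upward until reaching a node still needed by another word.
The suffix "rundor" (6 nodes) is used only by "luderundor"; the node for "lude" still has the child "g", so pruning stops there.
Nodes removed: 6

6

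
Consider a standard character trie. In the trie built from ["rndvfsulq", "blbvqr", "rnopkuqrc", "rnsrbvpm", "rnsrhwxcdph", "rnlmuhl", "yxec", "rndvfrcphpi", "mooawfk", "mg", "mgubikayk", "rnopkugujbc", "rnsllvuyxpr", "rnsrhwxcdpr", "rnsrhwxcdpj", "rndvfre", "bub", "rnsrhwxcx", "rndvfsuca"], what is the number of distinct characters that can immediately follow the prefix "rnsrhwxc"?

2

The children of the "rnsrhwxc" node are the distinct next characters among strings starting with "rnsrhwxc".
Characters that immediately follow "rnsrhwxc" among the stored strings: {d, x}.
That node has 2 child edges.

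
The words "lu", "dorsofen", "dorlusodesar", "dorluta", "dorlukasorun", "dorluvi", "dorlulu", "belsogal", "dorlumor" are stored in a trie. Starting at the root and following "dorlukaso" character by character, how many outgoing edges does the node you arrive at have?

Walk "dorlukaso" from the root, arriving at one node.
Characters that immediately follow "dorlukaso" among the stored strings: {r}.
That node has 1 child edge.

1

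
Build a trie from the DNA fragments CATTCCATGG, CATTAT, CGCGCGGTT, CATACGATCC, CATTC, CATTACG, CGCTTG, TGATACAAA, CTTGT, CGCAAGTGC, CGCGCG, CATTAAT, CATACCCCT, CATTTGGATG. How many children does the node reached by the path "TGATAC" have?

Walk "TGATAC" from the root, arriving at one node.
Distinct next characters after "TGATAC": A.
That node has 1 child edge.

1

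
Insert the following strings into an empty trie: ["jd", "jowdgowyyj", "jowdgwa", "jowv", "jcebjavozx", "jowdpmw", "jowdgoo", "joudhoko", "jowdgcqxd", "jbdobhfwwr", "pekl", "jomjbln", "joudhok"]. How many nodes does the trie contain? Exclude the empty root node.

Trace insertions, counting only characters that open a new branch:
  "jd" → 2 new (j, d)
  "jowdgowyyj" → prefix "j" already present; 9 new (o, w, d, g, o, w, y, y, j)
  "jowdgwa" → prefix "jowdg" already present; 2 new (w, a)
  "jowv" → prefix "jow" already present; 1 new (v)
  "jcebjavozx" → prefix "j" already present; 9 new (c, e, b, j, a, v, o, z, x)
  "jowdpmw" → prefix "jowd" already present; 3 new (p, m, w)
  "jowdgoo" → prefix "jowdgo" already present; 1 new (o)
  "joudhoko" → prefix "jo" already present; 6 new (u, d, h, o, k, o)
  "jowdgcqxd" → prefix "jowdg" already present; 4 new (c, q, x, d)
  "jbdobhfwwr" → prefix "j" already present; 9 new (b, d, o, b, h, f, w, w, r)
  "pekl" → 4 new (p, e, k, l)
  "jomjbln" → prefix "jo" already present; 5 new (m, j, b, l, n)
  "joudhok" → prefix "joudhok" already present; 0 new (none)
Total nodes = 2 + 9 + 2 + 1 + 9 + 3 + 1 + 6 + 4 + 9 + 4 + 5 + 0 = 55

55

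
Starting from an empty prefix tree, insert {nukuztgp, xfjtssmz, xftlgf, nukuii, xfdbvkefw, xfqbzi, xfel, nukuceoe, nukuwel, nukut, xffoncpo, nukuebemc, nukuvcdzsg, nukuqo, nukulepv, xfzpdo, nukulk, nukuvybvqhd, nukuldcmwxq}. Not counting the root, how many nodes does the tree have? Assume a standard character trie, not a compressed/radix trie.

83

Insert word by word; a character creates a node only if that edge doesn't already exist:
  "nukuztgp" → 8 new (n, u, k, u, z, t, g, p)
  "xfjtssmz" → 8 new (x, f, j, t, s, s, m, z)
  "xftlgf" → prefix "xf" already present; 4 new (t, l, g, f)
  "nukuii" → prefix "nuku" already present; 2 new (i, i)
  "xfdbvkefw" → prefix "xf" already present; 7 new (d, b, v, k, e, f, w)
  "xfqbzi" → prefix "xf" already present; 4 new (q, b, z, i)
  "xfel" → prefix "xf" already present; 2 new (e, l)
  "nukuceoe" → prefix "nuku" already present; 4 new (c, e, o, e)
  "nukuwel" → prefix "nuku" already present; 3 new (w, e, l)
  "nukut" → prefix "nuku" already present; 1 new (t)
  "xffoncpo" → prefix "xf" already present; 6 new (f, o, n, c, p, o)
  "nukuebemc" → prefix "nuku" already present; 5 new (e, b, e, m, c)
  "nukuvcdzsg" → prefix "nuku" already present; 6 new (v, c, d, z, s, g)
  "nukuqo" → prefix "nuku" already present; 2 new (q, o)
  "nukulepv" → prefix "nuku" already present; 4 new (l, e, p, v)
  "xfzpdo" → prefix "xf" already present; 4 new (z, p, d, o)
  "nukulk" → prefix "nukul" already present; 1 new (k)
  "nukuvybvqhd" → prefix "nukuv" already present; 6 new (y, b, v, q, h, d)
  "nukuldcmwxq" → prefix "nukul" already present; 6 new (d, c, m, w, x, q)
Total nodes = 8 + 8 + 4 + 2 + 7 + 4 + 2 + 4 + 3 + 1 + 6 + 5 + 6 + 2 + 4 + 4 + 1 + 6 + 6 = 83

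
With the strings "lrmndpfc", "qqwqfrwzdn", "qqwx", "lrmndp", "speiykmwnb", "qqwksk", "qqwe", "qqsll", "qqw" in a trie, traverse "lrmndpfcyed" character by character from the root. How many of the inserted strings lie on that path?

2

Traverse "lrmndpfcyed" character by character; count nodes along the way that are marked as word ends.
Prefixes of the query that are stored words: "lrmndp", "lrmndpfc"
Count: 2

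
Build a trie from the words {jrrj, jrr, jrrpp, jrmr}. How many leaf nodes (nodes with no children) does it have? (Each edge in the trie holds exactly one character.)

Leaves are exactly the stored words that no other stored word extends.
Those words: "jrmr", "jrrj", "jrrpp"
Leaf count: 3

3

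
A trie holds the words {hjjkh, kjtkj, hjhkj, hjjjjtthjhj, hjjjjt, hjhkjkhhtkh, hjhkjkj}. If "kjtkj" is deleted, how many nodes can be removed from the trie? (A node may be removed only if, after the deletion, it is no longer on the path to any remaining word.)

After clearing the end-marker at "kjtkj", prune upward until reaching a node still needed by another word.
No other word shares any prefix with "kjtkj", so all 5 of its nodes go.
Nodes removed: 5

5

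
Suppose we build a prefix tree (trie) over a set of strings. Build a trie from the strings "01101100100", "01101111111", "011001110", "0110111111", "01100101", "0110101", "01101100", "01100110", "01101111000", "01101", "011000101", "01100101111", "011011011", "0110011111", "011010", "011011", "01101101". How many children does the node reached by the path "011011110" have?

1

Walk "011011110" from the root, arriving at one node.
Characters that immediately follow "011011110" among the stored strings: {0}.
That node has 1 child edge.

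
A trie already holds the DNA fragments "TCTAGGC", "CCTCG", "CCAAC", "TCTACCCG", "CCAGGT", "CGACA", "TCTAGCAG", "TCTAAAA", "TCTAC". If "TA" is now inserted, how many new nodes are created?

1

Walking "TA" from the root, the first 1 characters ("T") follow existing edges; "A" is the first miss.
New nodes needed: |"TA"| − 1 = 2 − 1 = 1.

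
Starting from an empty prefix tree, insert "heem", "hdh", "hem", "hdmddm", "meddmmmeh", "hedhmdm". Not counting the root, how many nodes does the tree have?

Trace insertions, counting only characters that open a new branch:
  "heem" → 4 new (h, e, e, m)
  "hdh" → prefix "h" already present; 2 new (d, h)
  "hem" → prefix "he" already present; 1 new (m)
  "hdmddm" → prefix "hd" already present; 4 new (m, d, d, m)
  "meddmmmeh" → 9 new (m, e, d, d, m, m, m, e, h)
  "hedhmdm" → prefix "he" already present; 5 new (d, h, m, d, m)
Total nodes = 4 + 2 + 1 + 4 + 9 + 5 = 25

25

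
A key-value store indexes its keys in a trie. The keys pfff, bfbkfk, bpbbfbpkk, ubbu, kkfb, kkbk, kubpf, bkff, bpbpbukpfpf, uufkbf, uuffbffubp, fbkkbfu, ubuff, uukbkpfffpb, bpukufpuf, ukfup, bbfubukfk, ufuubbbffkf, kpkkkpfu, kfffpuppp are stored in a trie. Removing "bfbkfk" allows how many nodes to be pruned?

5

After clearing the end-marker at "bfbkfk", prune upward until reaching a node still needed by another word.
The suffix "fbkfk" (5 nodes) is used only by "bfbkfk"; the node for "b" still has the child "p", so pruning stops there.
Nodes removed: 5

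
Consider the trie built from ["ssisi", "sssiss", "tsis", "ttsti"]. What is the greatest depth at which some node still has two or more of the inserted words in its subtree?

2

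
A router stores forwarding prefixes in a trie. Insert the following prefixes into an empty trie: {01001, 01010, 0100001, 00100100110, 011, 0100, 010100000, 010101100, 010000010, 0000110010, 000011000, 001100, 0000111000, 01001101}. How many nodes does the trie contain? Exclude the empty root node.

51

Count nodes per top-level branch (shared prefixes stored once):
  '0'-branch (000011000, 0000110010, 0000111000, 00100100110, 001100, 0100, 010000010, 0100001, 01001, 01001101, 01010, 010100000, 010101100, 011): 51 nodes
Sum: 51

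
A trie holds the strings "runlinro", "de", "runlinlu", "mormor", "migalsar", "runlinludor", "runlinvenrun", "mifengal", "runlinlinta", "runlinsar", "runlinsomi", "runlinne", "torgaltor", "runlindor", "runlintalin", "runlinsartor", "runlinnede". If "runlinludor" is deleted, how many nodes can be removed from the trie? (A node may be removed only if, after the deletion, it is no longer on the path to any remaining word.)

3

Walk "runlinludor" from the leaf back toward the root, removing each node that no remaining word uses.
The suffix "dor" (3 nodes) is used only by "runlinludor"; "runlinlu" is itself a stored word, so pruning stops there.
Nodes removed: 3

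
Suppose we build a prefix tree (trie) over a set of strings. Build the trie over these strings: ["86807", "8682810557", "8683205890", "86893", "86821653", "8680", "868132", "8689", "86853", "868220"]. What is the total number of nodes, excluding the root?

Insert word by word; a character creates a node only if that edge doesn't already exist:
  "86807" → 5 new (8, 6, 8, 0, 7)
  "8682810557" → prefix "868" already present; 7 new (2, 8, 1, 0, 5, 5, 7)
  "8683205890" → prefix "868" already present; 7 new (3, 2, 0, 5, 8, 9, 0)
  "86893" → prefix "868" already present; 2 new (9, 3)
  "86821653" → prefix "8682" already present; 4 new (1, 6, 5, 3)
  "8680" → prefix "8680" already present; 0 new (none)
  "868132" → prefix "868" already present; 3 new (1, 3, 2)
  "8689" → prefix "8689" already present; 0 new (none)
  "86853" → prefix "868" already present; 2 new (5, 3)
  "868220" → prefix "8682" already present; 2 new (2, 0)
Total nodes = 5 + 7 + 7 + 2 + 4 + 0 + 3 + 0 + 2 + 2 = 32

32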